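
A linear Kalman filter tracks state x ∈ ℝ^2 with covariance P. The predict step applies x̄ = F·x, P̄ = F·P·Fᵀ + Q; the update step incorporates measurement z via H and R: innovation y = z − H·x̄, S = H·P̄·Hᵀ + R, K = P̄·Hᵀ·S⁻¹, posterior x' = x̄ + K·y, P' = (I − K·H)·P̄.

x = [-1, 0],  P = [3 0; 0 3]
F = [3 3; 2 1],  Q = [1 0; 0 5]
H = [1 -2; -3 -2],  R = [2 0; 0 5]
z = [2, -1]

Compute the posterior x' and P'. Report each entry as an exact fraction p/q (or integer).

x' = [18116/25687, -15403/25687]
P' = [10938/25687 -472/25687; -472/25687 8733/25687]

x̄ = F·x = [-3, -2]
P̄ = F·P·Fᵀ + Q = [55 27; 27 20]
y = z − H·x̄ = [1, -14]
S = H·P̄·Hᵀ + R = [29 23; 23 904]
K = P̄·Hᵀ·S⁻¹ = [5941/25687 -6374/25687; -8969/25687 -3210/25687]
x' = x̄ + K·y = [18116/25687, -15403/25687]
P' = (I − K·H)·P̄ = [10938/25687 -472/25687; -472/25687 8733/25687]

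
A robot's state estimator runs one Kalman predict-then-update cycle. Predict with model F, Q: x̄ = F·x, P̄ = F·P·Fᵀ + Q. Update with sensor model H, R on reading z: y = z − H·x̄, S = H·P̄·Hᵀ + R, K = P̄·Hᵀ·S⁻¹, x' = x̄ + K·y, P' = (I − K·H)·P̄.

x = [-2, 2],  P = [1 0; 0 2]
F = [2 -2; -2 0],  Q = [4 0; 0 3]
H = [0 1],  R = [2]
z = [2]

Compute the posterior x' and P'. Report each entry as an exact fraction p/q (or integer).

x̄ = F·x = [-8, 4]
P̄ = F·P·Fᵀ + Q = [16 -4; -4 7]
y = z − H·x̄ = [-2]
S = H·P̄·Hᵀ + R = [9]
K = P̄·Hᵀ·S⁻¹ = [-4/9; 7/9]
x' = x̄ + K·y = [-64/9, 22/9]
P' = (I − K·H)·P̄ = [128/9 -8/9; -8/9 14/9]

x' = [-64/9, 22/9]
P' = [128/9 -8/9; -8/9 14/9]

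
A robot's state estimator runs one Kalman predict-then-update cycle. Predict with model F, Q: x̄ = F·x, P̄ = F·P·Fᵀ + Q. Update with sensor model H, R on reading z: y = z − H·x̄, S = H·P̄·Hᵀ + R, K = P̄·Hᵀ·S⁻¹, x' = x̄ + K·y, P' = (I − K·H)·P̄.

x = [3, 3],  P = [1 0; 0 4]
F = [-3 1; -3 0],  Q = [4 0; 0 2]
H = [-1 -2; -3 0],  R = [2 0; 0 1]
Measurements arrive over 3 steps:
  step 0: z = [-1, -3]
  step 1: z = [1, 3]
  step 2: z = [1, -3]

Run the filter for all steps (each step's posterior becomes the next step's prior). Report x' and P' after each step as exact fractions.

step 0: x' = [629/603, -248/603], P' = [458/4221 -194/4221; -194/4221 2036/4221]
step 1: x' = [-726292/735629, -301045/735629], P' = [78911/735629 -31052/735629; -31052/735629 323620/735629]
step 2: x' = [477915053/505302935, -210232732/505302935], P' = [54192198/505302935 -21326742/505302935; -21326742/505302935 222230708/505302935]

step 0: x̄ = F·x = [-6, -9]
step 0: P̄ = F·P·Fᵀ + Q = [17 9; 9 11]
step 0: y = z − H·x̄ = [-25, -21]
step 0: S = H·P̄·Hᵀ + R = [99 105; 105 154]
step 0: K = P̄·Hᵀ·S⁻¹ = [-5/603 -458/1407; -277/603 194/1407]
step 0: x' = x̄ + K·y = [629/603, -248/603]
step 0: P' = (I − K·H)·P̄ = [458/4221 -194/4221; -194/4221 2036/4221]
step 1: x̄ = F·x = [-2135/603, -629/201]
step 1: P̄ = F·P·Fᵀ + Q = [3458/603 224/201; 224/201 1396/469]
step 1: y = z − H·x̄ = [-5306/603, -1532/201]
step 1: S = H·P̄·Hᵀ + R = [101720/4221 4802/201; 4802/201 3525/67]
step 1: K = P̄·Hᵀ·S⁻¹ = [-16807/1471258 -236733/735629; -308094/735629 93156/735629]
step 1: x' = x̄ + K·y = [-726292/735629, -301045/735629]
step 1: P' = (I − K·H)·P̄ = [78911/735629 -31052/735629; -31052/735629 323620/735629]
step 2: x̄ = F·x = [1877831/735629, 2178876/735629]
step 2: P̄ = F·P·Fᵀ + Q = [4162647/735629 803355/735629; 803355/735629 2181457/735629]
step 2: y = z − H·x̄ = [6971212/735629, 3426606/735629]
step 2: S = H·P̄·Hᵀ + R = [17573153/735629 17308071/735629; 17308071/735629 38199452/735629]
step 2: K = P̄·Hᵀ·S⁻¹ = [-5769357/505302935 -162576594/505302935; -211567337/505302935 63980226/505302935]
step 2: x' = x̄ + K·y = [477915053/505302935, -210232732/505302935]
step 2: P' = (I − K·H)·P̄ = [54192198/505302935 -21326742/505302935; -21326742/505302935 222230708/505302935]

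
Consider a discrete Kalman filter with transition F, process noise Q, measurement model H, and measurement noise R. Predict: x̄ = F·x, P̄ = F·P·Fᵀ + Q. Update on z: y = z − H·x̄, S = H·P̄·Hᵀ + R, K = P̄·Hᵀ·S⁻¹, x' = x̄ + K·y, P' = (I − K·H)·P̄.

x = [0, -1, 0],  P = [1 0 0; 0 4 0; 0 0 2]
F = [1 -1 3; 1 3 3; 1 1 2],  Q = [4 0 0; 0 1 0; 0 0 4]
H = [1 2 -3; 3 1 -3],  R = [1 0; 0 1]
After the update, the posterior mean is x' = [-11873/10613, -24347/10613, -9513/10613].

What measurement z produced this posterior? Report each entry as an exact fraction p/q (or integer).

x̄ = F·x = [1, -3, -1]
P̄ = F·P·Fᵀ + Q = [27 7 9; 7 56 25; 9 25 17]
S = H·P̄·Hᵀ + R = [79 62; 62 183]
K = P̄·Hᵀ·S⁻¹ = [-1220/10613 3951/10613; 7928/10613 -2570/10613; 1402/10613 -417/10613]
x' − x̄ = [-22486/10613, 7492/10613, 1100/10613] = K·y
y = (KᵀK)⁻¹·Kᵀ·(x' − x̄) = [-1, -6]
z = y + H·x̄ = [-1, -6] + [-2, 3] = [-3, -3]

z = [-3, -3]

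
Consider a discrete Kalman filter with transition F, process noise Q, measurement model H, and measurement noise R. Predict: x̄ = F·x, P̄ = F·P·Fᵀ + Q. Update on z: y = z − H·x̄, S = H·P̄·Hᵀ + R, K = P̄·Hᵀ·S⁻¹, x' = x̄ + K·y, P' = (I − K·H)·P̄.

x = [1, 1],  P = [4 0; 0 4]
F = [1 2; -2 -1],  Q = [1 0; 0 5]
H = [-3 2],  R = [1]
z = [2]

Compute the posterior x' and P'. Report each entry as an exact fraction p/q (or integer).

x̄ = F·x = [3, -3]
P̄ = F·P·Fᵀ + Q = [21 -16; -16 25]
y = z − H·x̄ = [17]
S = H·P̄·Hᵀ + R = [482]
K = P̄·Hᵀ·S⁻¹ = [-95/482; 49/241]
x' = x̄ + K·y = [-169/482, 110/241]
P' = (I − K·H)·P̄ = [1097/482 799/241; 799/241 1223/241]

x' = [-169/482, 110/241]
P' = [1097/482 799/241; 799/241 1223/241]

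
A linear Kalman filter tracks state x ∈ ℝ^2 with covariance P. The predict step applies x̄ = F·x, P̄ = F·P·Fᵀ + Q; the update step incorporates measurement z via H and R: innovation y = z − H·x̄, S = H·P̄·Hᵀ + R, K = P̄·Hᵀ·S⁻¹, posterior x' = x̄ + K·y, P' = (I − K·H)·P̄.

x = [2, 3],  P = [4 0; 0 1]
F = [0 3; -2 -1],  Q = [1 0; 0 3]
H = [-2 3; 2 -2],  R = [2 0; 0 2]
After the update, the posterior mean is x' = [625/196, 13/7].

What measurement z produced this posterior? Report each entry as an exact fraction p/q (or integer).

x̄ = F·x = [9, -7]
P̄ = F·P·Fᵀ + Q = [10 -3; -3 20]
S = H·P̄·Hᵀ + R = [258 -190; -190 146]
K = P̄·Hᵀ·S⁻¹ = [353/784 599/784; 4/7 3/7]
x' − x̄ = [-1139/196, 62/7] = K·y
y = (KᵀK)⁻¹·Kᵀ·(x' − x̄) = [38, -30]
z = y + H·x̄ = [38, -30] + [-39, 32] = [-1, 2]

z = [-1, 2]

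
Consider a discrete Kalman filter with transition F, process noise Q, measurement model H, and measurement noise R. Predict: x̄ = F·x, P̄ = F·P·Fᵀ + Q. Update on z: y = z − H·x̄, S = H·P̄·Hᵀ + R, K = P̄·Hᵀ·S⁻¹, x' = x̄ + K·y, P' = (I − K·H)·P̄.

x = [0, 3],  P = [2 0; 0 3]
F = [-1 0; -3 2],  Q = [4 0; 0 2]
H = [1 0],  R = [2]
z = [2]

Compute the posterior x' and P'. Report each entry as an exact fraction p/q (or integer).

x̄ = F·x = [0, 6]
P̄ = F·P·Fᵀ + Q = [6 6; 6 32]
y = z − H·x̄ = [2]
S = H·P̄·Hᵀ + R = [8]
K = P̄·Hᵀ·S⁻¹ = [3/4; 3/4]
x' = x̄ + K·y = [3/2, 15/2]
P' = (I − K·H)·P̄ = [3/2 3/2; 3/2 55/2]

x' = [3/2, 15/2]
P' = [3/2 3/2; 3/2 55/2]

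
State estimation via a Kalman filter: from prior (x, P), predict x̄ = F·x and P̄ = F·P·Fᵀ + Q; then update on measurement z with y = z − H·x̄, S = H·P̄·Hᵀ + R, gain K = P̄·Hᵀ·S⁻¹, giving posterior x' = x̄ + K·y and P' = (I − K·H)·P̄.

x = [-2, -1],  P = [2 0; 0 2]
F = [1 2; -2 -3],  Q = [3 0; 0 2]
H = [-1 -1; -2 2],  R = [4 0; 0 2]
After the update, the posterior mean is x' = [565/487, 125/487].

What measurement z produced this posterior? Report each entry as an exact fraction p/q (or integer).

z = [-2, -2]

x̄ = F·x = [-4, 7]
P̄ = F·P·Fᵀ + Q = [13 -16; -16 28]
S = H·P̄·Hᵀ + R = [13 -30; -30 294]
K = P̄·Hᵀ·S⁻¹ = [-143/487 -332/1461; -148/487 392/1461]
x' − x̄ = [2513/487, -3284/487] = K·y
y = (KᵀK)⁻¹·Kᵀ·(x' − x̄) = [1, -24]
z = y + H·x̄ = [1, -24] + [-3, 22] = [-2, -2]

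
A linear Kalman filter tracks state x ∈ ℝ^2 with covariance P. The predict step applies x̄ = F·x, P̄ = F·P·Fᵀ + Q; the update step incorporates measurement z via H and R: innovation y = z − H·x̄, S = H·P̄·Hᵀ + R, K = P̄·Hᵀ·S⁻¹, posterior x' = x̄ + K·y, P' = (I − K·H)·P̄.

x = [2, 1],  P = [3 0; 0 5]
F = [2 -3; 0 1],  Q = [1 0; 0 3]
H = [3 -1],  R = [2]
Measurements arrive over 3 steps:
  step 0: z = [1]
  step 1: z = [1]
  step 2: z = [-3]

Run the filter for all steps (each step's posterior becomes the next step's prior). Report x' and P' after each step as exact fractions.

step 0: x̄ = F·x = [1, 1]
step 0: P̄ = F·P·Fᵀ + Q = [58 -15; -15 8]
step 0: y = z − H·x̄ = [-1]
step 0: S = H·P̄·Hᵀ + R = [622]
step 0: K = P̄·Hᵀ·S⁻¹ = [189/622; -53/622]
step 0: x' = x̄ + K·y = [433/622, 675/622]
step 0: P' = (I − K·H)·P̄ = [355/622 687/622; 687/622 2167/622]
step 1: x̄ = F·x = [-1159/622, 675/622]
step 1: P̄ = F·P·Fᵀ + Q = [13301/622 -5127/622; -5127/622 4033/622]
step 1: y = z − H·x̄ = [2387/311]
step 1: S = H·P̄·Hᵀ + R = [77874/311]
step 1: K = P̄·Hᵀ·S⁻¹ = [7505/25958; -9707/77874]
step 1: x' = x̄ + K·y = [4617/12979, 5003/38937]
step 1: P' = (I − K·H)·P̄ = [5882/12979 10141/12979; 10141/12979 100976/38937]
step 2: x̄ = F·x = [4231/12979, 5003/38937]
step 2: P̄ = F·P·Fᵀ + Q = [217743/12979 -80694/12979; -80694/12979 217787/38937]
step 2: y = z − H·x̄ = [-149887/38937]
step 2: S = H·P̄·Hᵀ + R = [7627214/38937]
step 2: K = P̄·Hᵀ·S⁻¹ = [2201769/7627214; -944033/7627214]
step 2: x' = x̄ + K·y = [-5989273/7627214, 4614049/7627214]
step 2: P' = (I − K·H)·P̄ = [3455085/7627214 5961717/7627214; 5961717/7627214 19773217/7627214]

step 0: x' = [433/622, 675/622], P' = [355/622 687/622; 687/622 2167/622]
step 1: x' = [4617/12979, 5003/38937], P' = [5882/12979 10141/12979; 10141/12979 100976/38937]
step 2: x' = [-5989273/7627214, 4614049/7627214], P' = [3455085/7627214 5961717/7627214; 5961717/7627214 19773217/7627214]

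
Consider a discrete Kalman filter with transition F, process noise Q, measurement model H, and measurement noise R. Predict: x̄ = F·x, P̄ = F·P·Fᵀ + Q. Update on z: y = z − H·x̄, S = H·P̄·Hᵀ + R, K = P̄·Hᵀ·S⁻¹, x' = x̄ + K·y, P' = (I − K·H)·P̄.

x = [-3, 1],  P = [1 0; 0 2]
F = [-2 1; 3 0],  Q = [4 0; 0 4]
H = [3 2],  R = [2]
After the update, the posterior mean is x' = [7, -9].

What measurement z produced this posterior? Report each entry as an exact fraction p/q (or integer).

z = [3]

x̄ = F·x = [7, -9]
P̄ = F·P·Fᵀ + Q = [10 -6; -6 13]
S = H·P̄·Hᵀ + R = [72]
K = P̄·Hᵀ·S⁻¹ = [1/4; 1/9]
x' − x̄ = [0, 0] = K·y
y = (KᵀK)⁻¹·Kᵀ·(x' − x̄) = [0]
z = y + H·x̄ = [0] + [3] = [3]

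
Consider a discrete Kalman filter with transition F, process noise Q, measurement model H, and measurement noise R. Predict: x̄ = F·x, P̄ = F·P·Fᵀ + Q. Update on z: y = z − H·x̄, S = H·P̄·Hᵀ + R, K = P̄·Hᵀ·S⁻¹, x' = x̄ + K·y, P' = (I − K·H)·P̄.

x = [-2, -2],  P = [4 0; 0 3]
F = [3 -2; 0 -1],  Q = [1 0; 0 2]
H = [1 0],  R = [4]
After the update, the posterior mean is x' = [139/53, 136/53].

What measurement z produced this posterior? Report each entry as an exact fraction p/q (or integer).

z = [3]

x̄ = F·x = [-2, 2]
P̄ = F·P·Fᵀ + Q = [49 6; 6 5]
S = H·P̄·Hᵀ + R = [53]
K = P̄·Hᵀ·S⁻¹ = [49/53; 6/53]
x' − x̄ = [245/53, 30/53] = K·y
y = (KᵀK)⁻¹·Kᵀ·(x' − x̄) = [5]
z = y + H·x̄ = [5] + [-2] = [3]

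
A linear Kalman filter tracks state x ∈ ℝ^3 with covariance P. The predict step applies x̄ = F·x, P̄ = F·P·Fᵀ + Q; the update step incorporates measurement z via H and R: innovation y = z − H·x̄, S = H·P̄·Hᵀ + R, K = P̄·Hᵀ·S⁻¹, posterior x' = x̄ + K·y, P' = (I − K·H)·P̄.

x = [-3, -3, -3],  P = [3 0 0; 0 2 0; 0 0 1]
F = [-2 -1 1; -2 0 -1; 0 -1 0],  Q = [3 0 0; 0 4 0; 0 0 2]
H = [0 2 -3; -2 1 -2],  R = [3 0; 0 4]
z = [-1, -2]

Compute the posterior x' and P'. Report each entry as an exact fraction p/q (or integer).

x̄ = F·x = [6, 9, 3]
P̄ = F·P·Fᵀ + Q = [18 11 2; 11 17 0; 2 0 4]
y = z − H·x̄ = [-10, 7]
S = H·P̄·Hᵀ + R = [107 26; 26 81]
K = P̄·Hᵀ·S⁻¹ = [2050/7991 -3519/7991; 2884/7991 -1419/7991; -660/7991 -972/7991]
x' = x̄ + K·y = [2813/7991, 33146/7991, 23769/7991]
P' = (I − K·H)·P̄ = [8987/7991 606/7991 -1646/7991; 606/7991 30696/7991 17580/7991; -1646/7991 17580/7991 12380/7991]

x' = [2813/7991, 33146/7991, 23769/7991]
P' = [8987/7991 606/7991 -1646/7991; 606/7991 30696/7991 17580/7991; -1646/7991 17580/7991 12380/7991]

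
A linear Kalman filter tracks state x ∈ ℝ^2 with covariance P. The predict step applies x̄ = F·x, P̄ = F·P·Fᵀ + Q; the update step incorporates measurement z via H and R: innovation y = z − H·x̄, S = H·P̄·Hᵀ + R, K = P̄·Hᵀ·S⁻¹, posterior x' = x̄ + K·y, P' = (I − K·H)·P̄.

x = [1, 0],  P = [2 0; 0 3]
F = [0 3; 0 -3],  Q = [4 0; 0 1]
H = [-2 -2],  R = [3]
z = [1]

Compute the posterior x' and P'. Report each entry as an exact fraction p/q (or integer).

x̄ = F·x = [0, 0]
P̄ = F·P·Fᵀ + Q = [31 -27; -27 28]
y = z − H·x̄ = [1]
S = H·P̄·Hᵀ + R = [23]
K = P̄·Hᵀ·S⁻¹ = [-8/23; -2/23]
x' = x̄ + K·y = [-8/23, -2/23]
P' = (I − K·H)·P̄ = [649/23 -637/23; -637/23 640/23]

x' = [-8/23, -2/23]
P' = [649/23 -637/23; -637/23 640/23]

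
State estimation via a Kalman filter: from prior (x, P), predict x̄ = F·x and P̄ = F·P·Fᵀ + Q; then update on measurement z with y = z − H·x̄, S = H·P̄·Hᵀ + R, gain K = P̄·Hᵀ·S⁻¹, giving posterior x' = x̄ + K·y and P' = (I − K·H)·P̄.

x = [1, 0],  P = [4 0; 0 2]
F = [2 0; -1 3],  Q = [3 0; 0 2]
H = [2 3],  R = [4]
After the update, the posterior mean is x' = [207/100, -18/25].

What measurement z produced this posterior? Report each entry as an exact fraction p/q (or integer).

x̄ = F·x = [2, -1]
P̄ = F·P·Fᵀ + Q = [19 -8; -8 24]
S = H·P̄·Hᵀ + R = [200]
K = P̄·Hᵀ·S⁻¹ = [7/100; 7/25]
x' − x̄ = [7/100, 7/25] = K·y
y = (KᵀK)⁻¹·Kᵀ·(x' − x̄) = [1]
z = y + H·x̄ = [1] + [1] = [2]

z = [2]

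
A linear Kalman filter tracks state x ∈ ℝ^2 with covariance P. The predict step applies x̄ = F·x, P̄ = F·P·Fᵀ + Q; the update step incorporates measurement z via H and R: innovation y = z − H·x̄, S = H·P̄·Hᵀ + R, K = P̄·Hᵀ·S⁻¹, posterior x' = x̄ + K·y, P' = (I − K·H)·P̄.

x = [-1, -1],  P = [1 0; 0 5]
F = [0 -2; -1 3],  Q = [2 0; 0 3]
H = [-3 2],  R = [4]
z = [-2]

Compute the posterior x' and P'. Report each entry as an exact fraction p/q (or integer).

x' = [254/379, -6/379]
P' = [400/379 474/379; 474/379 899/379]

x̄ = F·x = [2, -2]
P̄ = F·P·Fᵀ + Q = [22 -30; -30 49]
y = z − H·x̄ = [8]
S = H·P̄·Hᵀ + R = [758]
K = P̄·Hᵀ·S⁻¹ = [-63/379; 94/379]
x' = x̄ + K·y = [254/379, -6/379]
P' = (I − K·H)·P̄ = [400/379 474/379; 474/379 899/379]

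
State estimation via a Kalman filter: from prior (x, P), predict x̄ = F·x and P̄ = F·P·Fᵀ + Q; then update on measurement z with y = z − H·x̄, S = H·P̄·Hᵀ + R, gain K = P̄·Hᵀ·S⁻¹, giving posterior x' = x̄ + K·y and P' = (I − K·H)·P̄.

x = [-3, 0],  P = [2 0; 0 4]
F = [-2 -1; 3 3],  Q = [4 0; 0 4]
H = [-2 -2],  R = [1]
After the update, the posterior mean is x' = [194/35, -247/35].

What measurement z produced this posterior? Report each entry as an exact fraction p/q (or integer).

z = [3]

x̄ = F·x = [6, -9]
P̄ = F·P·Fᵀ + Q = [16 -24; -24 58]
S = H·P̄·Hᵀ + R = [105]
K = P̄·Hᵀ·S⁻¹ = [16/105; -68/105]
x' − x̄ = [-16/35, 68/35] = K·y
y = (KᵀK)⁻¹·Kᵀ·(x' − x̄) = [-3]
z = y + H·x̄ = [-3] + [6] = [3]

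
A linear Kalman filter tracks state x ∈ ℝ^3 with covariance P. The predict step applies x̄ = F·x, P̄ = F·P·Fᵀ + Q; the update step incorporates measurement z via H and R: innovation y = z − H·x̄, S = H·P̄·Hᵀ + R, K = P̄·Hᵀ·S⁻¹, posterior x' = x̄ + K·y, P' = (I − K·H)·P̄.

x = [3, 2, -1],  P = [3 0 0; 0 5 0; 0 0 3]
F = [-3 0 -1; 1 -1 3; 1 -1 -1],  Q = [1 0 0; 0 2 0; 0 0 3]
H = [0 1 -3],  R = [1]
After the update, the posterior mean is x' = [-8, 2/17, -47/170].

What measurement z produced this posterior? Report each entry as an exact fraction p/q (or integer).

z = [1]

x̄ = F·x = [-8, -2, 2]
P̄ = F·P·Fᵀ + Q = [31 -18 -6; -18 37 -1; -6 -1 14]
S = H·P̄·Hᵀ + R = [170]
K = P̄·Hᵀ·S⁻¹ = [0; 4/17; -43/170]
x' − x̄ = [0, 36/17, -387/170] = K·y
y = (KᵀK)⁻¹·Kᵀ·(x' − x̄) = [9]
z = y + H·x̄ = [9] + [-8] = [1]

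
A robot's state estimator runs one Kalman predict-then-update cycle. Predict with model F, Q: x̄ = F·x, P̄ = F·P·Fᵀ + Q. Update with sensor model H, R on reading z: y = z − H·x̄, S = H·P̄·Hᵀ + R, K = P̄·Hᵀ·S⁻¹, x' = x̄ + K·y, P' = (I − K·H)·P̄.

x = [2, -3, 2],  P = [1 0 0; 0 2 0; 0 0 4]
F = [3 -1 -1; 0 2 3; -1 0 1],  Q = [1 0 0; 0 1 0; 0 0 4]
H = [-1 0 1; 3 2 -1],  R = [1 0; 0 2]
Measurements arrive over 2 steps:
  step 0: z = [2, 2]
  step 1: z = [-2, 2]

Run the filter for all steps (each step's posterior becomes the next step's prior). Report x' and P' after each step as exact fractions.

step 0: x' = [5310/4639, 4126/4639, 13906/4639], P' = [11273/4639 -12262/4639 8789/4639; -12262/4639 16627/4639 -7556/4639; 8789/4639 -7556/4639 10807/4639]
step 1: x' = [-47734/149439, 1439962/1544203, -7567780/4632609], P' = [375196/149439 -131498/49813 298714/149439; -131498/49813 5354418/1544203 -2605486/1544203; 298714/149439 -2605486/1544203 11183953/4632609]

step 0: x̄ = F·x = [7, 0, 0]
step 0: P̄ = F·P·Fᵀ + Q = [16 -16 -7; -16 45 12; -7 12 9]
step 0: y = z − H·x̄ = [9, -19]
step 0: S = H·P̄·Hᵀ + R = [40 -29; -29 137]
step 0: K = P̄·Hᵀ·S⁻¹ = [-2484/4639 253/4639; 4706/4639 2012/4639; 2018/4639 224/4639]
step 0: x' = x̄ + K·y = [5310/4639, 4126/4639, 13906/4639]
step 0: P' = (I − K·H)·P̄ = [11273/4639 -12262/4639 8789/4639; -12262/4639 16627/4639 -7556/4639; 8789/4639 -7556/4639 10807/4639]
step 1: x̄ = F·x = [-2102/4639, 49970/4639, 8596/4639]
step 1: P̄ = F·P·Fᵀ + Q = [139256/4639 -22366/4639 -14176/4639; -22366/4639 77738/4639 15466/4639; -14176/4639 15466/4639 23058/4639]
step 1: y = z − H·x̄ = [-19976/4639, -75760/4639]
step 1: S = H·P̄·Hᵀ + R = [195305/4639 -421866/4639; -421866/4639 1351392/4639]
step 1: K = P̄·Hᵀ·S⁻¹ = [-25494/49813 18943/149439; 1470952/1544203 542504/1544203; 641273/1544203 963533/9265218]
step 1: x' = x̄ + K·y = [-47734/149439, 1439962/1544203, -7567780/4632609]
step 1: P' = (I − K·H)·P̄ = [375196/149439 -131498/49813 298714/149439; -131498/49813 5354418/1544203 -2605486/1544203; 298714/149439 -2605486/1544203 11183953/4632609]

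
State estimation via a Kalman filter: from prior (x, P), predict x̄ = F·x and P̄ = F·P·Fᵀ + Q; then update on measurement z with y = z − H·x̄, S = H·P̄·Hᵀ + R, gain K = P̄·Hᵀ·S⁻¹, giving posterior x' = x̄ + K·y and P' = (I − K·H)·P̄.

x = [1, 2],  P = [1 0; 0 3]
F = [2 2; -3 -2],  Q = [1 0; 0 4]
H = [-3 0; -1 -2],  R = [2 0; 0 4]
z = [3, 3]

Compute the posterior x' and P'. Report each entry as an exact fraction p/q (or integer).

x̄ = F·x = [6, -7]
P̄ = F·P·Fᵀ + Q = [17 -18; -18 25]
y = z − H·x̄ = [21, -5]
S = H·P̄·Hᵀ + R = [155 -57; -57 49]
K = P̄·Hᵀ·S⁻¹ = [-708/2173 19/2173; 411/2173 -941/2173]
x' = x̄ + K·y = [-1925/2173, -1875/2173]
P' = (I − K·H)·P̄ = [472/2173 -274/2173; -274/2173 2019/2173]

x' = [-1925/2173, -1875/2173]
P' = [472/2173 -274/2173; -274/2173 2019/2173]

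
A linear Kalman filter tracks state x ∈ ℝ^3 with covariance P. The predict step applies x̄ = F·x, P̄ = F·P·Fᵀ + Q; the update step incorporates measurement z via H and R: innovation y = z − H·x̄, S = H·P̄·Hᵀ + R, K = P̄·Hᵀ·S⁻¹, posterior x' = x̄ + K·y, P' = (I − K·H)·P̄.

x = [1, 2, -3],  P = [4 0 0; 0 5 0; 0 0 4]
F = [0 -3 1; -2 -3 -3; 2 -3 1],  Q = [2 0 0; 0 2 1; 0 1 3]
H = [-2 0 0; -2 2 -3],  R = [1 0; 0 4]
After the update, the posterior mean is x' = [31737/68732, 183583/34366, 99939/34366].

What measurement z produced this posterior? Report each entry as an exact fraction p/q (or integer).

z = [-1, 1]

x̄ = F·x = [-9, 1, -7]
P̄ = F·P·Fᵀ + Q = [51 33 49; 33 99 18; 49 18 68]
S = H·P̄·Hᵀ + R = [205 366; 366 1324]
K = P̄·Hᵀ·S⁻¹ = [-34035/68732 -183/137464; -28983/34366 20073/68732; -8099/34366 -9331/68732]
x' − x̄ = [650325/68732, 149217/34366, 340501/34366] = K·y
y = (KᵀK)⁻¹·Kᵀ·(x' − x̄) = [-19, -40]
z = y + H·x̄ = [-19, -40] + [18, 41] = [-1, 1]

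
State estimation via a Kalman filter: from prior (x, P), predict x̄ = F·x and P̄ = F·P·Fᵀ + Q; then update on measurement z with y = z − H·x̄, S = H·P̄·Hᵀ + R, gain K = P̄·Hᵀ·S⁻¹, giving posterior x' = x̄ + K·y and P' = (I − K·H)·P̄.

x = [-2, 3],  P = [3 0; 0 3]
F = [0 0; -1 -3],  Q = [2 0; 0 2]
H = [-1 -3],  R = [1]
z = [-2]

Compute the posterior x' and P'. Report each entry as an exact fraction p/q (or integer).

x' = [46/291, 57/97]
P' = [578/291 -64/97; -64/97 32/97]

x̄ = F·x = [0, -7]
P̄ = F·P·Fᵀ + Q = [2 0; 0 32]
y = z − H·x̄ = [-23]
S = H·P̄·Hᵀ + R = [291]
K = P̄·Hᵀ·S⁻¹ = [-2/291; -32/97]
x' = x̄ + K·y = [46/291, 57/97]
P' = (I − K·H)·P̄ = [578/291 -64/97; -64/97 32/97]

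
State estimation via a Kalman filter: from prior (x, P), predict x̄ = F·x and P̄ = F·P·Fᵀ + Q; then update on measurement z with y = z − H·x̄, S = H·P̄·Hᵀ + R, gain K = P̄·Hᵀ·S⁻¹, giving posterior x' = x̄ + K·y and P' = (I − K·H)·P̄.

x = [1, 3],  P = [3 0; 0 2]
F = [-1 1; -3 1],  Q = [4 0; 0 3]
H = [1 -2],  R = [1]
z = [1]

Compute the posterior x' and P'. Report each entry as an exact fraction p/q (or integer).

x̄ = F·x = [2, 0]
P̄ = F·P·Fᵀ + Q = [9 11; 11 32]
y = z − H·x̄ = [-1]
S = H·P̄·Hᵀ + R = [94]
K = P̄·Hᵀ·S⁻¹ = [-13/94; -53/94]
x' = x̄ + K·y = [201/94, 53/94]
P' = (I − K·H)·P̄ = [677/94 345/94; 345/94 199/94]

x' = [201/94, 53/94]
P' = [677/94 345/94; 345/94 199/94]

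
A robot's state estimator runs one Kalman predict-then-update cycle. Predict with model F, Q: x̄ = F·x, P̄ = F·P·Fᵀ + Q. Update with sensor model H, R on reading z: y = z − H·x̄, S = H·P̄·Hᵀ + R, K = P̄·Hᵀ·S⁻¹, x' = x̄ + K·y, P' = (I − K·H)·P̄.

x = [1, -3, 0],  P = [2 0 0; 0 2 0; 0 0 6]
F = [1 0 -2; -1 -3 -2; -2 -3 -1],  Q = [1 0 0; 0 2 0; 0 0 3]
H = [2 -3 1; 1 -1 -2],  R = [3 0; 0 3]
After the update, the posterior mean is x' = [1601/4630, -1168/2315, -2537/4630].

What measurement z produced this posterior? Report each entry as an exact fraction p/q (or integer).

x̄ = F·x = [1, 8, 7]
P̄ = F·P·Fᵀ + Q = [27 22 8; 22 46 34; 8 34 35]
S = H·P̄·Hᵀ + R = [124 158; 158 276]
K = P̄·Hᵀ·S⁻¹ = [317/4630 -183/2315; -506/2315 -482/2315; 273/2315 -1923/4630]
x' − x̄ = [-3029/4630, -19688/2315, -34947/4630] = K·y
y = (KᵀK)⁻¹·Kᵀ·(x' − x̄) = [17, 23]
z = y + H·x̄ = [17, 23] + [-15, -21] = [2, 2]

z = [2, 2]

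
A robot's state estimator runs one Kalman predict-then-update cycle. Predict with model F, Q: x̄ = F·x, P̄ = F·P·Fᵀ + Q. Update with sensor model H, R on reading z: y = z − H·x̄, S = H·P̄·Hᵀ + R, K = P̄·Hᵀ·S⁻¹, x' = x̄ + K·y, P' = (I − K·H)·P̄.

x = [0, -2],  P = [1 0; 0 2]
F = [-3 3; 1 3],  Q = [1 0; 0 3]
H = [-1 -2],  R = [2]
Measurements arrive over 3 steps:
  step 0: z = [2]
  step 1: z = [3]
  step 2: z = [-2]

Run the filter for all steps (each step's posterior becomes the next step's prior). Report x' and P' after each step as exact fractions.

step 0: x̄ = F·x = [-6, -6]
step 0: P̄ = F·P·Fᵀ + Q = [28 15; 15 22]
step 0: y = z − H·x̄ = [-16]
step 0: S = H·P̄·Hᵀ + R = [178]
step 0: K = P̄·Hᵀ·S⁻¹ = [-29/89; -59/178]
step 0: x' = x̄ + K·y = [-70/89, -62/89]
step 0: P' = (I − K·H)·P̄ = [810/89 -376/89; -376/89 435/178]
step 1: x̄ = F·x = [24/89, -256/89]
step 1: P̄ = F·P·Fᵀ + Q = [32209/178 3567/178; 3567/178 1557/178]
step 1: y = z − H·x̄ = [-221/89]
step 1: S = H·P̄·Hᵀ + R = [53061/178]
step 1: K = P̄·Hᵀ·S⁻¹ = [-39343/53061; -2227/17687]
step 1: x' = x̄ + K·y = [112003/53061, -45345/17687]
step 1: P' = (I − K·H)·P̄ = [905450/53061 -137794/17687; -137794/17687 71124/17687]
step 2: x̄ = F·x = [-248038/17687, -12874/2307]
step 2: P̄ = F·P·Fᵀ + Q = [5854445/17687 24410/769; 24410/769 21943/2307]
step 2: y = z − H·x̄ = [-1442440/53061]
step 2: S = H·P̄·Hᵀ + R = [26425373/53061]
step 2: K = P̄·Hᵀ·S⁻¹ = [-20931915/26425373; -2693668/26425373]
step 2: x' = x̄ + K·y = [198442198/26425373, -74238166/26425373]
step 2: P' = (I − K·H)·P̄ = [489485930/26425373 -223811050/26425373; -223811050/26425373 114599193/26425373]

step 0: x' = [-70/89, -62/89], P' = [810/89 -376/89; -376/89 435/178]
step 1: x' = [112003/53061, -45345/17687], P' = [905450/53061 -137794/17687; -137794/17687 71124/17687]
step 2: x' = [198442198/26425373, -74238166/26425373], P' = [489485930/26425373 -223811050/26425373; -223811050/26425373 114599193/26425373]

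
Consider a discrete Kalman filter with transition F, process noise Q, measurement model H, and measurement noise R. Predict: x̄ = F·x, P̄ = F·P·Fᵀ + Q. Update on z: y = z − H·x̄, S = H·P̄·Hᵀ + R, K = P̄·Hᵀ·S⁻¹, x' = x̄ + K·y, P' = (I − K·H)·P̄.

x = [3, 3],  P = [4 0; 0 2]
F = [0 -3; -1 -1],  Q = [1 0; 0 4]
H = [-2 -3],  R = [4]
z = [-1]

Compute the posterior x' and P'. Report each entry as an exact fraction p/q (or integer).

x̄ = F·x = [-9, -6]
P̄ = F·P·Fᵀ + Q = [19 6; 6 10]
y = z − H·x̄ = [-37]
S = H·P̄·Hᵀ + R = [242]
K = P̄·Hᵀ·S⁻¹ = [-28/121; -21/121]
x' = x̄ + K·y = [-53/121, 51/121]
P' = (I − K·H)·P̄ = [731/121 -450/121; -450/121 328/121]

x' = [-53/121, 51/121]
P' = [731/121 -450/121; -450/121 328/121]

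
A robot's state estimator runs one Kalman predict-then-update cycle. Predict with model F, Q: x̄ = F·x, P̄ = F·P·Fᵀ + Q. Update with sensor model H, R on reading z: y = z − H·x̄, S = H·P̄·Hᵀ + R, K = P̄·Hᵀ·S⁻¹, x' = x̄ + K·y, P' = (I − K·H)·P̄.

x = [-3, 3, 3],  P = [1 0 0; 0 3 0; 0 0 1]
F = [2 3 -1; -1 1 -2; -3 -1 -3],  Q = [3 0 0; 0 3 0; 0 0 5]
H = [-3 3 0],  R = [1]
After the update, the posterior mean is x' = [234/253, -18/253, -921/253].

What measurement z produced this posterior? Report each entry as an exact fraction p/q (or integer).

z = [-3]

x̄ = F·x = [0, 0, -3]
P̄ = F·P·Fᵀ + Q = [35 9 -12; 9 11 6; -12 6 26]
S = H·P̄·Hᵀ + R = [253]
K = P̄·Hᵀ·S⁻¹ = [-78/253; 6/253; 54/253]
x' − x̄ = [234/253, -18/253, -162/253] = K·y
y = (KᵀK)⁻¹·Kᵀ·(x' − x̄) = [-3]
z = y + H·x̄ = [-3] + [0] = [-3]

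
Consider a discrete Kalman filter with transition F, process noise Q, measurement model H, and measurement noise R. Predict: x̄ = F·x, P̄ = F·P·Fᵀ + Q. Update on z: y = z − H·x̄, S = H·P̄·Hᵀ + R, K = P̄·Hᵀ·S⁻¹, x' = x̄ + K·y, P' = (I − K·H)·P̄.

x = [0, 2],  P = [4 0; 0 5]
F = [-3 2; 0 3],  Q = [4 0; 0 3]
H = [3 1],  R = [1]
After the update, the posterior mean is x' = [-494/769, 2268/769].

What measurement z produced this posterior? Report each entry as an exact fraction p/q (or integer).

x̄ = F·x = [4, 6]
P̄ = F·P·Fᵀ + Q = [60 30; 30 48]
S = H·P̄·Hᵀ + R = [769]
K = P̄·Hᵀ·S⁻¹ = [210/769; 138/769]
x' − x̄ = [-3570/769, -2346/769] = K·y
y = (KᵀK)⁻¹·Kᵀ·(x' − x̄) = [-17]
z = y + H·x̄ = [-17] + [18] = [1]

z = [1]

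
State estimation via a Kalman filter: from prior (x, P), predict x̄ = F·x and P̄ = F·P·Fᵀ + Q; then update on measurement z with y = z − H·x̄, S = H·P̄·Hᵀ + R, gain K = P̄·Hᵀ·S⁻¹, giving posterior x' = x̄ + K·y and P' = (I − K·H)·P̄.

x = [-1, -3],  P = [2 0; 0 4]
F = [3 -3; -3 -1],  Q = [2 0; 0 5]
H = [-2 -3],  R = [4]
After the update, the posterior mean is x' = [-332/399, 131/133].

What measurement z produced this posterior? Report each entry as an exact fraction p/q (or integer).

z = [-1]

x̄ = F·x = [6, 6]
P̄ = F·P·Fᵀ + Q = [56 -6; -6 27]
S = H·P̄·Hᵀ + R = [399]
K = P̄·Hᵀ·S⁻¹ = [-94/399; -23/133]
x' − x̄ = [-2726/399, -667/133] = K·y
y = (KᵀK)⁻¹·Kᵀ·(x' − x̄) = [29]
z = y + H·x̄ = [29] + [-30] = [-1]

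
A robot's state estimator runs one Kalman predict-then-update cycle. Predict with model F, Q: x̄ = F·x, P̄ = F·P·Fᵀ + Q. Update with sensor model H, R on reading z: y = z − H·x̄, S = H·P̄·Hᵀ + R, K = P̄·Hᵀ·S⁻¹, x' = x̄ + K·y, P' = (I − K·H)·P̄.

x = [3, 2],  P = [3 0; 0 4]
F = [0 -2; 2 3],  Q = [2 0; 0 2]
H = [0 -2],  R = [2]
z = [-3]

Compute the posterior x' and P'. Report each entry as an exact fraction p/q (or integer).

x' = [100/101, 162/101]
P' = [666/101 -24/101; -24/101 50/101]

x̄ = F·x = [-4, 12]
P̄ = F·P·Fᵀ + Q = [18 -24; -24 50]
y = z − H·x̄ = [21]
S = H·P̄·Hᵀ + R = [202]
K = P̄·Hᵀ·S⁻¹ = [24/101; -50/101]
x' = x̄ + K·y = [100/101, 162/101]
P' = (I − K·H)·P̄ = [666/101 -24/101; -24/101 50/101]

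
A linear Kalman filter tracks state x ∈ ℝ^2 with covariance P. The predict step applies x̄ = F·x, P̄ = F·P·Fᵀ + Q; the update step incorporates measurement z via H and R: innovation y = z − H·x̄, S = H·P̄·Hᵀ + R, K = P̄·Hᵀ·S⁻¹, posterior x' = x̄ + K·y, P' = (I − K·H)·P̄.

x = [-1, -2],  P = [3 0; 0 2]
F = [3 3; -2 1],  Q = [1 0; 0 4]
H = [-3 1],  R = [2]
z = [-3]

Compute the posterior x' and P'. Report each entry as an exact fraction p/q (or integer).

x' = [-27/253, -810/253]
P' = [388/253 1014/253; 1014/253 3096/253]

x̄ = F·x = [-9, 0]
P̄ = F·P·Fᵀ + Q = [46 -12; -12 18]
y = z − H·x̄ = [-30]
S = H·P̄·Hᵀ + R = [506]
K = P̄·Hᵀ·S⁻¹ = [-75/253; 27/253]
x' = x̄ + K·y = [-27/253, -810/253]
P' = (I − K·H)·P̄ = [388/253 1014/253; 1014/253 3096/253]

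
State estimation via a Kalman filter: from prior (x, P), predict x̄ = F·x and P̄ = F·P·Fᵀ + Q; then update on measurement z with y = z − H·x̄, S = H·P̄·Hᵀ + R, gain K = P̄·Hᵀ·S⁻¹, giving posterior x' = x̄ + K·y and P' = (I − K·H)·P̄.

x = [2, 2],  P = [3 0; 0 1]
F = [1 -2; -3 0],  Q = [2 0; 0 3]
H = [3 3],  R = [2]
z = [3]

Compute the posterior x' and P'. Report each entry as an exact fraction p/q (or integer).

x̄ = F·x = [-2, -6]
P̄ = F·P·Fᵀ + Q = [9 -9; -9 30]
y = z − H·x̄ = [27]
S = H·P̄·Hᵀ + R = [191]
K = P̄·Hᵀ·S⁻¹ = [0; 63/191]
x' = x̄ + K·y = [-2, 555/191]
P' = (I − K·H)·P̄ = [9 -9; -9 1761/191]

x' = [-2, 555/191]
P' = [9 -9; -9 1761/191]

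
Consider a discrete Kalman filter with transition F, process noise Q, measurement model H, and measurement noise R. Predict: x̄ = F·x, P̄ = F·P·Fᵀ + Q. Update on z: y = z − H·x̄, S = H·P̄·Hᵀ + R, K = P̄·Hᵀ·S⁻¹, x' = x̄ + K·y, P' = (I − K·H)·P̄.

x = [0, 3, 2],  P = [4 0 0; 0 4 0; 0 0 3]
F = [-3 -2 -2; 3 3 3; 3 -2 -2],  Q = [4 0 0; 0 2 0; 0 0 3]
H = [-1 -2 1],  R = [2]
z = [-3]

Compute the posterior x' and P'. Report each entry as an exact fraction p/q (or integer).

x' = [-530/269, 525/269, -341/269]
P' = [11892/269 -10582/269 -9112/269; -10582/269 10269/269 9696/269; -9112/269 9696/269 10454/269]

x̄ = F·x = [-10, 15, -10]
P̄ = F·P·Fᵀ + Q = [68 -78 -8; -78 101 -6; -8 -6 67]
y = z − H·x̄ = [27]
S = H·P̄·Hᵀ + R = [269]
K = P̄·Hᵀ·S⁻¹ = [80/269; -130/269; 87/269]
x' = x̄ + K·y = [-530/269, 525/269, -341/269]
P' = (I − K·H)·P̄ = [11892/269 -10582/269 -9112/269; -10582/269 10269/269 9696/269; -9112/269 9696/269 10454/269]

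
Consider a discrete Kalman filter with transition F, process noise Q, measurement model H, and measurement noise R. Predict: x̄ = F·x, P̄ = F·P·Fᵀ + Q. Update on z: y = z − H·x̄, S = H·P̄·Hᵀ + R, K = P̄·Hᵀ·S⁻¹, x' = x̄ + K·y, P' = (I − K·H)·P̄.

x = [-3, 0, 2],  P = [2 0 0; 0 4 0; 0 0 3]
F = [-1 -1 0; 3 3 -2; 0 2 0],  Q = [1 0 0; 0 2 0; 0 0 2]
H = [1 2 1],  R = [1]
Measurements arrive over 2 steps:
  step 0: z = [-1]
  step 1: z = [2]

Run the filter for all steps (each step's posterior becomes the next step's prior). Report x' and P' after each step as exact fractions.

step 0: x̄ = F·x = [3, -13, 0]
step 0: P̄ = F·P·Fᵀ + Q = [7 -18 -8; -18 68 24; -8 24 18]
step 0: y = z − H·x̄ = [22]
step 0: S = H·P̄·Hᵀ + R = [306]
step 0: K = P̄·Hᵀ·S⁻¹ = [-37/306; 71/153; 29/153]
step 0: x' = x̄ + K·y = [52/153, -427/153, 638/153]
step 0: P' = (I − K·H)·P̄ = [773/306 -127/153 -151/153; -127/153 322/153 -446/153; -151/153 -446/153 1072/153]
step 1: x̄ = F·x = [125/51, -2401/153, -854/153]
step 1: P̄ = F·P·Fᵀ + Q = [135/34 -1705/102 -130/51; -1705/102 31697/306 2954/153; -130/51 2954/153 1594/153]
step 1: y = z − H·x̄ = [5587/153]
step 1: S = H·P̄·Hᵀ + R = [133109/306]
step 1: K = P̄·Hᵀ·S⁻¹ = [-9795/133109; 64187/133109; 14224/133109]
step 1: x' = x̄ + K·y = [-31430/133109, 255020/133109, -223566/133109]
step 1: P' = (I − K·H)·P̄ = [214985/133109 -170395/133109 116010/133109; -170395/133109 324134/133109 -413686/133109; 116010/133109 -413686/133109 725586/133109]

step 0: x' = [52/153, -427/153, 638/153], P' = [773/306 -127/153 -151/153; -127/153 322/153 -446/153; -151/153 -446/153 1072/153]
step 1: x' = [-31430/133109, 255020/133109, -223566/133109], P' = [214985/133109 -170395/133109 116010/133109; -170395/133109 324134/133109 -413686/133109; 116010/133109 -413686/133109 725586/133109]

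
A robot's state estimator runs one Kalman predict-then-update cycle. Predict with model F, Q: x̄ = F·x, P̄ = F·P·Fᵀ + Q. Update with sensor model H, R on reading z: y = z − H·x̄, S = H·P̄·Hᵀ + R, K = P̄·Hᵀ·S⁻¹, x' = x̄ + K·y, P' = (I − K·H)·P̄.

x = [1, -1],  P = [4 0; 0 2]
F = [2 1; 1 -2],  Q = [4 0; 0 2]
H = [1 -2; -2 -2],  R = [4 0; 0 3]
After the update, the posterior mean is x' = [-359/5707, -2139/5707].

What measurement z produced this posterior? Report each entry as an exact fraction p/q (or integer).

z = [1, 1]

x̄ = F·x = [1, 3]
P̄ = F·P·Fᵀ + Q = [22 4; 4 14]
S = H·P̄·Hᵀ + R = [66 20; 20 179]
K = P̄·Hᵀ·S⁻¹ = [1773/5707 -1856/5707; -1788/5707 -948/5707]
x' − x̄ = [-6066/5707, -19260/5707] = K·y
y = (KᵀK)⁻¹·Kᵀ·(x' − x̄) = [6, 9]
z = y + H·x̄ = [6, 9] + [-5, -8] = [1, 1]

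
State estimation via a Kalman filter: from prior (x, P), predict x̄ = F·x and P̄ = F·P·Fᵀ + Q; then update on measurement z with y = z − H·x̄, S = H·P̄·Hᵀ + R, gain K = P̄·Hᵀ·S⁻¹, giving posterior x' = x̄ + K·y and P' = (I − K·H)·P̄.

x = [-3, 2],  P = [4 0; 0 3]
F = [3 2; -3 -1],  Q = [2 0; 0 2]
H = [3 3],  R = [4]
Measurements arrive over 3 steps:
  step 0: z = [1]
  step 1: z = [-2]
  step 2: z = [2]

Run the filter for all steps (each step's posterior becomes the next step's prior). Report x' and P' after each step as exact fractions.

step 0: x̄ = F·x = [-5, 7]
step 0: P̄ = F·P·Fᵀ + Q = [50 -42; -42 41]
step 0: y = z − H·x̄ = [-5]
step 0: S = H·P̄·Hᵀ + R = [67]
step 0: K = P̄·Hᵀ·S⁻¹ = [24/67; -3/67]
step 0: x' = x̄ + K·y = [-455/67, 484/67]
step 0: P' = (I − K·H)·P̄ = [2774/67 -2742/67; -2742/67 2738/67]
step 1: x̄ = F·x = [-397/67, 881/67]
step 1: P̄ = F·P·Fᵀ + Q = [3148/67 -5764/67; -5764/67 11386/67]
step 1: y = z − H·x̄ = [-1586/67]
step 1: S = H·P̄·Hᵀ + R = [27322/67]
step 1: K = P̄·Hᵀ·S⁻¹ = [-3924/13661; 8433/13661]
step 1: x' = x̄ + K·y = [11941/13661, -19991/13661]
step 1: P' = (I − K·H)·P̄ = [182228/13661 -187460/13661; -187460/13661 198704/13661]
step 2: x̄ = F·x = [-4159/13661, -15832/13661]
step 2: P̄ = F·P·Fᵀ + Q = [212670/13661 -350320/13661; -350320/13661 741318/13661]
step 2: y = z − H·x̄ = [87295/13661]
step 2: S = H·P̄·Hᵀ + R = [2334776/13661]
step 2: K = P̄·Hᵀ·S⁻¹ = [-206475/1167388; 586497/1167388]
step 2: x' = x̄ + K·y = [-1674797/1167388, 2394859/1167388]
step 2: P' = (I − K·H)·P̄ = [5966055/583694 -6103705/583694; -6103705/583694 6494703/583694]

step 0: x' = [-455/67, 484/67], P' = [2774/67 -2742/67; -2742/67 2738/67]
step 1: x' = [11941/13661, -19991/13661], P' = [182228/13661 -187460/13661; -187460/13661 198704/13661]
step 2: x' = [-1674797/1167388, 2394859/1167388], P' = [5966055/583694 -6103705/583694; -6103705/583694 6494703/583694]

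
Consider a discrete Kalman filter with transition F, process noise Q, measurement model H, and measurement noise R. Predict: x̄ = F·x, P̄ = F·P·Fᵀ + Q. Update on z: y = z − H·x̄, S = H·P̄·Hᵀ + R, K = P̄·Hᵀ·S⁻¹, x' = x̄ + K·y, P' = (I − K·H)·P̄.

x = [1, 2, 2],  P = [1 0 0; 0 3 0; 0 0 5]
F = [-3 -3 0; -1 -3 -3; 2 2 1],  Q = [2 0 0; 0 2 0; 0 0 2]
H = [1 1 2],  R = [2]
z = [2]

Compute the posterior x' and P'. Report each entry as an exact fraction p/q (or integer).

x' = [-119/31, -123/31, 144/31]
P' = [778/31 230/31 -484/31; 230/31 1100/31 -630/31; -484/31 -630/31 544/31]

x̄ = F·x = [-9, -13, 8]
P̄ = F·P·Fᵀ + Q = [38 30 -24; 30 75 -35; -24 -35 23]
y = z − H·x̄ = [8]
S = H·P̄·Hᵀ + R = [31]
K = P̄·Hᵀ·S⁻¹ = [20/31; 35/31; -13/31]
x' = x̄ + K·y = [-119/31, -123/31, 144/31]
P' = (I − K·H)·P̄ = [778/31 230/31 -484/31; 230/31 1100/31 -630/31; -484/31 -630/31 544/31]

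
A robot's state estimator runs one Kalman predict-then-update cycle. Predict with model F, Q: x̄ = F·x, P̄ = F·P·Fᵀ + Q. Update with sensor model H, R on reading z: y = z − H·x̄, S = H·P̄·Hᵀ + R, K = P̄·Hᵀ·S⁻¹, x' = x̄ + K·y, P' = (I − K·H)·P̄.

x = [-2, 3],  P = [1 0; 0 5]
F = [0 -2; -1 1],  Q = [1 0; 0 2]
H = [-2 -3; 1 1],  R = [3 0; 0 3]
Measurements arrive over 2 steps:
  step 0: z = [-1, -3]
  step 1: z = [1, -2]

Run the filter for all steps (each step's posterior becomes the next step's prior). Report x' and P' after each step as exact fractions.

step 0: x' = [-841/106, 296/53], P' = [2229/212 -759/106; -759/106 273/53]
step 1: x' = [-318827/72763, 203418/72763], P' = [580170/72763 -424245/72763; -424245/72763 330504/72763]

step 0: x̄ = F·x = [-6, 5]
step 0: P̄ = F·P·Fᵀ + Q = [21 -10; -10 8]
step 0: y = z − H·x̄ = [2, -2]
step 0: S = H·P̄·Hᵀ + R = [39 -16; -16 12]
step 0: K = P̄·Hᵀ·S⁻¹ = [8/53 237/212; -20/53 -71/106]
step 0: x' = x̄ + K·y = [-841/106, 296/53]
step 0: P' = (I − K·H)·P̄ = [2229/212 -759/106; -759/106 273/53]
step 1: x̄ = F·x = [-592/53, 1433/106]
step 1: P̄ = F·P·Fᵀ + Q = [1145/53 -1305/53; -1305/53 6781/212]
step 1: y = z − H·x̄ = [2037/106, -461/106]
step 1: S = H·P̄·Hᵀ + R = [17345/212 -3403/212; -3403/212 1557/212]
step 1: K = P̄·Hᵀ·S⁻¹ = [37465/72763 51975/72763; -47674/72763 -31247/72763]
step 1: x' = x̄ + K·y = [-318827/72763, 203418/72763]
step 1: P' = (I − K·H)·P̄ = [580170/72763 -424245/72763; -424245/72763 330504/72763]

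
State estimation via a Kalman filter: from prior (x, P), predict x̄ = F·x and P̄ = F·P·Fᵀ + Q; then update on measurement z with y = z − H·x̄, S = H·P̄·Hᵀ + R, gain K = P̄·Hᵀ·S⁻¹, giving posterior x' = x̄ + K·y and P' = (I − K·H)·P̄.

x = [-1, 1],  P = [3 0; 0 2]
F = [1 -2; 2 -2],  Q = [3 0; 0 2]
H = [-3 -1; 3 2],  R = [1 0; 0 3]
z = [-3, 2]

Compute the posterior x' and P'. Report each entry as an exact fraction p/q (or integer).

x' = [2119/2089, -626/2089]
P' = [826/2089 -1638/2089; -1638/2089 4098/2089]

x̄ = F·x = [-3, -4]
P̄ = F·P·Fᵀ + Q = [14 14; 14 22]
y = z − H·x̄ = [-16, 19]
S = H·P̄·Hᵀ + R = [233 -296; -296 385]
K = P̄·Hᵀ·S⁻¹ = [-840/2089 -266/2089; 816/2089 1094/2089]
x' = x̄ + K·y = [2119/2089, -626/2089]
P' = (I − K·H)·P̄ = [826/2089 -1638/2089; -1638/2089 4098/2089]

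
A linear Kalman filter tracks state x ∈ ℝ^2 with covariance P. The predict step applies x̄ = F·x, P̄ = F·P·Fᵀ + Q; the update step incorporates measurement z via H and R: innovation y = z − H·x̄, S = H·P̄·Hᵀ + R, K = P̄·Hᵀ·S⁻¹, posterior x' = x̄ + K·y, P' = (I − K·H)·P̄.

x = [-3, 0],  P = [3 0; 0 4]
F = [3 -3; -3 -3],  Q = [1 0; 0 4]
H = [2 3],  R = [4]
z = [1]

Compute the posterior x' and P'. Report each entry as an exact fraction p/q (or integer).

x' = [-9979/971, 6987/971]
P' = [38119/971 -25206/971; -25206/971 17096/971]

x̄ = F·x = [-9, 9]
P̄ = F·P·Fᵀ + Q = [64 9; 9 67]
y = z − H·x̄ = [-8]
S = H·P̄·Hᵀ + R = [971]
K = P̄·Hᵀ·S⁻¹ = [155/971; 219/971]
x' = x̄ + K·y = [-9979/971, 6987/971]
P' = (I − K·H)·P̄ = [38119/971 -25206/971; -25206/971 17096/971]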